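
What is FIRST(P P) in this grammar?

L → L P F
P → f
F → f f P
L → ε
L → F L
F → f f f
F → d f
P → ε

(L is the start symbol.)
FIRST sets of the non-terminals involved (from the grammar, by fixed-point iteration):
  FIRST(P) = { 'f', ε }

To compute FIRST(P P), process the symbols left to right:
Symbol P is a non-terminal. Add FIRST(P) \ {ε} = { 'f' }
P is nullable (ε ∈ FIRST(P)), continue to the next symbol.
Symbol P is a non-terminal. Add FIRST(P) \ {ε} = { 'f' }
P is nullable (ε ∈ FIRST(P)), continue to the next symbol.
All symbols are nullable, so ε is in the result.
FIRST(P P) = { 'f', ε }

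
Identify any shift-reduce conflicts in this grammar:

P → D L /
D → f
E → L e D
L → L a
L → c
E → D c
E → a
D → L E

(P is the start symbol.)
No shift-reduce conflicts

A shift-reduce conflict occurs when an LR(0) state has both:
  - a complete (reduce) item [A → α .] (dot at the end), and
  - a shift item [B → β . c γ] (dot before a terminal).

Augment with P' → P and build the canonical LR(0) collection (I0 = CLOSURE({[P' → . P]}), then GOTO on every symbol after a dot until no new states appear). It has 16 states:
  I0: { [D → . L E], [D → . f], [L → . L a], [L → . c], [P → . D L /], [P' → . P] }  — shift
  I1: { [L → . L a], [L → . c], [P → D . L /] }  — shift
  I2: { [D → . L E], [D → . f], [D → L . E], [E → . D c], [E → . L e D], [E → . a], [L → . L a], [L → . c], [L → L . a] }  — shift
  I3: { [P' → P .] }  — accept
  I4: { [L → c .] }  — reduce
  I5: { [D → f .] }  — reduce
  I6: { [E → D . c] }  — shift
  I7: { [D → L E .] }  — reduce
  I8: { [D → . L E], [D → . f], [D → L . E], [E → . D c], [E → . L e D], [E → . a], [E → L . e D], [L → . L a], [L → . c], [L → L . a] }  — shift
  I9: { [E → a .], [L → L a .] }  — 2 reduces
  I10: { [D → . L E], [D → . f], [E → L e . D], [L → . L a], [L → . c] }  — shift
  I11: { [E → L e D .] }  — reduce
  I12: { [E → D c .] }  — reduce
  I13: { [L → L . a], [P → D L . /] }  — shift
  I14: { [P → D L / .] }  — reduce
  I15: { [L → L a .] }  — reduce

No state contains both a complete item and a shift item.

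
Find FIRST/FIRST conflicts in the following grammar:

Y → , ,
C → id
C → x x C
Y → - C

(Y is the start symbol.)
No FIRST/FIRST conflicts.

Productions for Y:
  Y → , ,: FIRST = { ',' }
  Y → - C: FIRST = { '-' }
Productions for C:
  C → id: FIRST = { 'id' }
  C → x x C: FIRST = { 'x' }

All alternatives of each non-terminal have pairwise disjoint FIRST sets.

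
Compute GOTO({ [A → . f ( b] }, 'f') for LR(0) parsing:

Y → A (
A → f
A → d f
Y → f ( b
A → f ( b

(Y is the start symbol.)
GOTO(I, 'f') = CLOSURE({ [A → αX.β] : [A → α.Xβ] ∈ I, X = 'f' })

Items with dot before 'f', with the dot advanced:
  [A → . f ( b] → [A → f . ( b]
Closure adds nothing (no advanced item has the dot before a non-terminal).

GOTO = { [A → f . ( b] }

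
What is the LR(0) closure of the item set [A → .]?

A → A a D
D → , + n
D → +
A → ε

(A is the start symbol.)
Start with: [A → .]
The dot is at the end, so nothing is added.

CLOSURE = { [A → .] }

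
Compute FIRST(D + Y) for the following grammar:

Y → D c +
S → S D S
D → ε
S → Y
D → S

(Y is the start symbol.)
FIRST sets of the non-terminals involved (from the grammar, by fixed-point iteration):
  FIRST(D) = { 'c', ε }

To compute FIRST(D + Y), process the symbols left to right:
Symbol D is a non-terminal. Add FIRST(D) \ {ε} = { 'c' }
D is nullable (ε ∈ FIRST(D)), continue to the next symbol.
Symbol + is a terminal. Add '+' and stop.
FIRST(D + Y) = { '+', 'c' }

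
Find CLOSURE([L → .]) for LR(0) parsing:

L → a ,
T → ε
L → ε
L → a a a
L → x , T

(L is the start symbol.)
{ [L → .] }

To compute CLOSURE, for each item [A → α.Bβ] where B is a non-terminal, add [B → .γ] for all productions B → γ; repeat for the newly added items until nothing changes.

Start with: [L → .]
The dot is at the end, so nothing is added.

CLOSURE = { [L → .] }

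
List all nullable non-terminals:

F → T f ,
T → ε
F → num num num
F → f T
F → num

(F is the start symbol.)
A non-terminal is nullable if it can derive ε (the empty string): either it has an ε-production, or it has a production whose right-hand side consists entirely of nullable non-terminals.

ε-productions: T → ε
So T is immediately nullable.
No further non-terminal can be added: every production for the remaining non-terminals contains a terminal or a non-nullable non-terminal.
Nullable = { 'T' }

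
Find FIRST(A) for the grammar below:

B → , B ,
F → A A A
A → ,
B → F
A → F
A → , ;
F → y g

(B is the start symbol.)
{ ',', 'y' }

To compute FIRST(A), examine every production with A on the left-hand side, reading each right-hand side left to right until a non-nullable symbol is reached.

FIRST sets of the other non-terminals involved (by the same procedure, iterated to a fixed point):
  FIRST(F) = { ',', 'y' }

From A → ,:
  - ',' is a terminal: add ',' and stop
From A → F:
  - F is a non-terminal: add FIRST(F) \ {ε} = { ',', 'y' }
    F is not nullable, so stop
From A → , ;:
  - ',' is a terminal: add ',' and stop

Collecting: FIRST(A) = { ',', 'y' }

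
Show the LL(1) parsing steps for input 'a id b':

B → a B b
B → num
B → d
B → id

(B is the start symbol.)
Stack is shown with the top on the left.

Stack    Input     Action
-------------------------
B $      a id b $  output B → a B b
a B b $  a id b $  match 'a'
B b $    id b $    output B → id
id b $   id b $    match 'id'
b $      b $       match 'b'
$        $         accept

The string is accepted.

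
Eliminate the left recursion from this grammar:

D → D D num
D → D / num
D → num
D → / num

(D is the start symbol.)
D → num D'
D → / num D'
D' → D num D'
D' → / num D'
D' → ε

D is directly left-recursive. The standard transformation for
  A → A α₁ | ... | A α_m | β₁ | ... | β_n
is
  A  → β₁ A' | ... | β_n A'
  A' → α₁ A' | ... | α_m A' | ε

D → num becomes D → num D'
D → / num becomes D → / num D'
D → D D num becomes D' → D num D'
D → D / num becomes D' → / num D'
Add D' → ε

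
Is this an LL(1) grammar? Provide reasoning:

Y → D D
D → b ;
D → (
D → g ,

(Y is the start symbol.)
Yes, the grammar is LL(1).

A grammar is LL(1) if for each non-terminal N with multiple productions, the predict sets of those productions are pairwise disjoint, where PREDICT(N → α) = (FIRST(α) \ {ε}) ∪ (FOLLOW(N) if α ⇒* ε).

For D:
  PREDICT(D → b ';') = { 'b' }
  PREDICT(D → '(') = { '(' }
  PREDICT(D → g ',') = { 'g' }
Y has a single production, so nothing to check there.

All predict sets are disjoint. The grammar IS LL(1).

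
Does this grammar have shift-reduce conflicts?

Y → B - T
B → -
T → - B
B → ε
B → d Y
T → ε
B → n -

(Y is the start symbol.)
Yes — I0: [B → .] vs [B → . -]; I4: [B → .] vs [B → . -]; I8: [T → .] vs [T → . - B]; I9: [B → .] vs [B → . -]

A shift-reduce conflict occurs when an LR(0) state has both:
  - a complete (reduce) item [A → α .] (dot at the end), and
  - a shift item [B → β . c γ] (dot before a terminal).

Augment with Y' → Y and build the canonical LR(0) collection (I0 = CLOSURE({[Y' → . Y]}), then GOTO on every symbol after a dot until no new states appear). It has 12 states:
  I0: { [B → . -], [B → . d Y], [B → . n -], [B → .], [Y → . B - T], [Y' → . Y] }  — shift, reduce
  I1: { [B → - .] }  — reduce
  I2: { [Y → B . - T] }  — shift
  I3: { [Y' → Y .] }  — accept
  I4: { [B → . -], [B → . d Y], [B → . n -], [B → .], [B → d . Y], [Y → . B - T] }  — shift, reduce
  I5: { [B → n . -] }  — shift
  I6: { [B → n - .] }  — reduce
  I7: { [B → d Y .] }  — reduce
  I8: { [T → . - B], [T → .], [Y → B - . T] }  — shift, reduce
  I9: { [B → . -], [B → . d Y], [B → . n -], [B → .], [T → - . B] }  — shift, reduce
  I10: { [Y → B - T .] }  — reduce
  I11: { [T → - B .] }  — reduce

I0 contains reduce item [B → .] and shift items [B → . -], [B → . d Y], [B → . n -] — shift-reduce conflict.
I4 contains reduce item [B → .] and shift items [B → . -], [B → . d Y], [B → . n -] — shift-reduce conflict.
I8 contains reduce item [T → .] and shift item [T → . - B] — shift-reduce conflict.
I9 contains reduce item [B → .] and shift items [B → . -], [B → . d Y], [B → . n -] — shift-reduce conflict.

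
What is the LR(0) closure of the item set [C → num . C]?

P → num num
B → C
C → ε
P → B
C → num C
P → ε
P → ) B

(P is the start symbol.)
{ [C → . num C], [C → .], [C → num . C] }

Start with: [C → num . C]
  [C → num . C] has the dot before C: add [C → .], [C → . num C]
No further items can be added.

CLOSURE = { [C → . num C], [C → .], [C → num . C] }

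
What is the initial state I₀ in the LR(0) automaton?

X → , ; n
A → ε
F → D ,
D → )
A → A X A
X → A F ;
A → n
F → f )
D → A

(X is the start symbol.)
{ [A → . A X A], [A → . n], [A → .], [X → . , ; n], [X → . A F ;], [X' → . X] }

First, augment the grammar with X' → X
I₀ = CLOSURE({ [X' → . X] }):
  [X' → . X] has the dot before X: add [X → . , ; n], [X → . A F ;]
  [X → . A F ;] has the dot before A: add [A → .], [A → . A X A], [A → . n]
No further items can be added.

I₀ = { [A → . A X A], [A → . n], [A → .], [X → . , ; n], [X → . A F ;], [X' → . X] }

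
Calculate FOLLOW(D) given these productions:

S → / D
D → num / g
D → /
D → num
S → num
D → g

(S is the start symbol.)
{ $ }

To compute FOLLOW(D), find every occurrence of D on a right-hand side N → α D β: add FIRST(β) \ {ε}, and if β is empty or nullable also add FOLLOW(N). Iterate to a fixed point.

In S → / D: D is at the end, add FOLLOW(S)

The FOLLOW sets referred to above (computed the same way, to a fixed point):
  FOLLOW(S) = { $ }

Taking the union: FOLLOW(D) = { $ }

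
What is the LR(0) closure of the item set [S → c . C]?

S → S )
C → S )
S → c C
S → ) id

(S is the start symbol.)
{ [C → . S )], [S → . ) id], [S → . S )], [S → . c C], [S → c . C] }

To compute CLOSURE, for each item [A → α.Bβ] where B is a non-terminal, add [B → .γ] for all productions B → γ; repeat for the newly added items until nothing changes.

Start with: [S → c . C]
  [S → c . C] has the dot before C: add [C → . S )]
  [C → . S )] has the dot before S: add [S → . S )], [S → . c C], [S → . ) id]
No further items can be added.

CLOSURE = { [C → . S )], [S → . ) id], [S → . S )], [S → . c C], [S → c . C] }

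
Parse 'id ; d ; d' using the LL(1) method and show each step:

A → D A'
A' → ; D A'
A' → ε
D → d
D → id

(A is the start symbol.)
LL(1) parsing maintains a stack (initially the start symbol over $) and the input. At each step: if the stack top is a terminal, match it against the current input token; if it is a non-terminal N, replace it with the RHS of M[N, lookahead] (the unique production whose predict set contains the lookahead).

Stack is shown with the top on the left.

Stack     Input         Action
------------------------------
A $       id ; d ; d $  output A → D A'
D A' $    id ; d ; d $  output D → id
id A' $   id ; d ; d $  match 'id'
A' $      ; d ; d $     output A' → ; D A'
; D A' $  ; d ; d $     match ';'
D A' $    d ; d $       output D → d
d A' $    d ; d $       match 'd'
A' $      ; d $         output A' → ; D A'
; D A' $  ; d $         match ';'
D A' $    d $           output D → d
d A' $    d $           match 'd'
A' $      $             output A' → ε
$         $             accept

The string is accepted.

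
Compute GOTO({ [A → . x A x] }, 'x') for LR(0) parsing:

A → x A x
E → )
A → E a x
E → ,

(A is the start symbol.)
GOTO(I, 'x') = CLOSURE({ [A → αX.β] : [A → α.Xβ] ∈ I, X = 'x' })

Items with dot before 'x', with the dot advanced:
  [A → . x A x] → [A → x . A x]
Closure of the advanced items:
  [A → x . A x] has the dot before A: add [A → . x A x], [A → . E a x]
  [A → . E a x] has the dot before E: add [E → . )], [E → . ,]

GOTO = { [A → . E a x], [A → . x A x], [A → x . A x], [E → . )], [E → . ,] }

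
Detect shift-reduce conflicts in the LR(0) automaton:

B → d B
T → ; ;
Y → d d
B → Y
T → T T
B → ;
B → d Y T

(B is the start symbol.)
Yes — I6: [B → Y .] vs [T → . ; ;]; I7: [Y → d d .] vs [B → . ;]; I9: [B → d Y T .] vs [T → . ; ;]; I10: [T → T T .] vs [T → . ; ;]

A shift-reduce conflict occurs when an LR(0) state has both:
  - a complete (reduce) item [A → α .] (dot at the end), and
  - a shift item [B → β . c γ] (dot before a terminal).

Augment with B' → B and build the canonical LR(0) collection (I0 = CLOSURE({[B' → . B]}), then GOTO on every symbol after a dot until no new states appear). It has 12 states:
  I0: { [B → . ;], [B → . Y], [B → . d B], [B → . d Y T], [B' → . B], [Y → . d d] }  — shift
  I1: { [B → ; .] }  — reduce
  I2: { [B' → B .] }  — accept
  I3: { [B → Y .] }  — reduce
  I4: { [B → . ;], [B → . Y], [B → . d B], [B → . d Y T], [B → d . B], [B → d . Y T], [Y → . d d], [Y → d . d] }  — shift
  I5: { [B → d B .] }  — reduce
  I6: { [B → Y .], [B → d Y . T], [T → . ; ;], [T → . T T] }  — shift, reduce
  I7: { [B → . ;], [B → . Y], [B → . d B], [B → . d Y T], [B → d . B], [B → d . Y T], [Y → . d d], [Y → d . d], [Y → d d .] }  — shift, reduce
  I8: { [T → ; . ;] }  — shift
  I9: { [B → d Y T .], [T → . ; ;], [T → . T T], [T → T . T] }  — shift, reduce
  I10: { [T → . ; ;], [T → . T T], [T → T . T], [T → T T .] }  — shift, reduce
  I11: { [T → ; ; .] }  — reduce

I6 contains reduce item [B → Y .] and shift item [T → . ; ;] — shift-reduce conflict.
I7 contains reduce item [Y → d d .] and shift items [B → . ;], [B → . d B], [B → . d Y T], [Y → . d d], [Y → d . d] — shift-reduce conflict.
I9 contains reduce item [B → d Y T .] and shift item [T → . ; ;] — shift-reduce conflict.
I10 contains reduce item [T → T T .] and shift item [T → . ; ;] — shift-reduce conflict.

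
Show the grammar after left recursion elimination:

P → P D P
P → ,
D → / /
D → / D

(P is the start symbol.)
P is directly left-recursive. The standard transformation for
  A → A α₁ | ... | A α_m | β₁ | ... | β_n
is
  A  → β₁ A' | ... | β_n A'
  A' → α₁ A' | ... | α_m A' | ε

P → , becomes P → , P'
P → P D P becomes P' → D P P'
Add P' → ε

Productions for other non-terminals are unchanged:
  D → / /
  D → / D

Resulting grammar:
P → , P'
P' → D P P'
P' → ε
D → / /
D → / D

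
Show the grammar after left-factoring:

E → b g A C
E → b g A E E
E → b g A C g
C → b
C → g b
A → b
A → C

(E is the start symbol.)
E → b g A E'
E' → C E''
E'' → ε
E'' → g
E' → E E
C → b
C → g b
A → b
A → C

Left-factoring transforms A → αβ₁ | αβ₂ into A → αA' and A' → β₁ | β₂
(α is the longest common prefix among the alternatives). Repeat until
no nonterminal has two alternatives with a common prefix.

Round 1: E has alternatives sharing prefix 'b g A'. Introduce E': E → b g A E'
  Add: E' → C
  Add: E' → E E
  Add: E' → C g

Round 2: E' has alternatives sharing prefix 'C'. Introduce E'': E' → C E''
  Add: E'' → ε
  Add: E'' → g

No remaining common prefixes — done.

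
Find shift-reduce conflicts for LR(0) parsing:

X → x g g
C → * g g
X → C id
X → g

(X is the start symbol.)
A shift-reduce conflict occurs when an LR(0) state has both:
  - a complete (reduce) item [A → α .] (dot at the end), and
  - a shift item [B → β . c γ] (dot before a terminal).

Augment with X' → X and build the canonical LR(0) collection (I0 = CLOSURE({[X' → . X]}), then GOTO on every symbol after a dot until no new states appear). It has 11 states:
  I0: { [C → . * g g], [X → . C id], [X → . g], [X → . x g g], [X' → . X] }  — shift
  I1: { [C → * . g g] }  — shift
  I2: { [X → C . id] }  — shift
  I3: { [X' → X .] }  — accept
  I4: { [X → g .] }  — reduce
  I5: { [X → x . g g] }  — shift
  I6: { [X → x g . g] }  — shift
  I7: { [X → x g g .] }  — reduce
  I8: { [X → C id .] }  — reduce
  I9: { [C → * g . g] }  — shift
  I10: { [C → * g g .] }  — reduce

No state contains both a complete item and a shift item.

Answer: No shift-reduce conflicts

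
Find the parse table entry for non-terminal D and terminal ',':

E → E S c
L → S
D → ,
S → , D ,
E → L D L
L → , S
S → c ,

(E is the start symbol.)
To find M[D, ','], we find productions for D where ',' is in the predict set (PREDICT(N → α) = (FIRST(α) \ {ε}) ∪ (FOLLOW(N) if α ⇒* ε)).

D → ,: PREDICT = { ',' }
  ',' is in predict set, so this production goes in M[D, ',']

M[D, ','] = D → ,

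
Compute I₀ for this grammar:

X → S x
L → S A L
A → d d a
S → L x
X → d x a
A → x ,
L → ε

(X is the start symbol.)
{ [L → . S A L], [L → .], [S → . L x], [X → . S x], [X → . d x a], [X' → . X] }

First, augment the grammar with X' → X
I₀ = CLOSURE({ [X' → . X] }):
  [X' → . X] has the dot before X: add [X → . S x], [X → . d x a]
  [X → . S x] has the dot before S: add [S → . L x]
  [S → . L x] has the dot before L: add [L → . S A L], [L → .]
No further items can be added.

I₀ = { [L → . S A L], [L → .], [S → . L x], [X → . S x], [X → . d x a], [X' → . X] }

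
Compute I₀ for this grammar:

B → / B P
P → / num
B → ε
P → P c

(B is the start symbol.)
First, augment the grammar with B' → B
I₀ = CLOSURE({ [B' → . B] }):
  [B' → . B] has the dot before B: add [B → . / B P], [B → .]
No further items can be added.

I₀ = { [B → . / B P], [B → .], [B' → . B] }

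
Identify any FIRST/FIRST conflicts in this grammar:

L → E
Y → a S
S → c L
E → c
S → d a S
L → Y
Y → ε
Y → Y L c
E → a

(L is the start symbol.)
Yes. L → E / L → Y on { 'a', 'c' }; Y → a S / Y → Y L c on { 'a' }

FIRST sets of the non-terminals at (or reachable through a nullable prefix from) the front of some alternative:
  FIRST(E) = { 'a', 'c' }
  FIRST(Y) = { 'a', 'c', ε }
  FIRST(L) = { 'a', 'c', ε }

Productions for L:
  L → E: FIRST = { 'a', 'c' }
  L → Y: FIRST = { 'a', 'c', ε }
Productions for Y:
  Y → a S: FIRST = { 'a' }
  Y → ε: FIRST = { ε }
  Y → Y L c: FIRST = { 'a', 'c' }
Productions for S:
  S → c L: FIRST = { 'c' }
  S → d a S: FIRST = { 'd' }
Productions for E:
  E → c: FIRST = { 'c' }
  E → a: FIRST = { 'a' }

Conflict for L: L → E and L → Y
  Overlap: { 'a', 'c' }
Conflict for Y: Y → a S and Y → Y L c
  Overlap: { 'a' }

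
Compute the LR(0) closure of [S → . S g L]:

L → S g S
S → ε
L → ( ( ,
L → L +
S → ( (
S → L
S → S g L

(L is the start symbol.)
To compute CLOSURE, for each item [A → α.Bβ] where B is a non-terminal, add [B → .γ] for all productions B → γ; repeat for the newly added items until nothing changes.

Start with: [S → . S g L]
  [S → . S g L] has the dot before S: add [S → .], [S → . ( (], [S → . L]
  [S → . L] has the dot before L: add [L → . S g S], [L → . ( ( ,], [L → . L +]
No further items can be added.

CLOSURE = { [L → . ( ( ,], [L → . L +], [L → . S g S], [S → . ( (], [S → . L], [S → . S g L], [S → .] }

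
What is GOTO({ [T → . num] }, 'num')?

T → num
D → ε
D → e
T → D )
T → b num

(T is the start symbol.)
GOTO(I, 'num') = CLOSURE({ [A → αX.β] : [A → α.Xβ] ∈ I, X = 'num' })

Items with dot before 'num', with the dot advanced:
  [T → . num] → [T → num .]
Closure adds nothing (no advanced item has the dot before a non-terminal).

GOTO = { [T → num .] }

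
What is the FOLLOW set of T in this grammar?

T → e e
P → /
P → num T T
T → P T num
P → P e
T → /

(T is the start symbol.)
To compute FOLLOW(T), find every occurrence of T on a right-hand side N → α T β: add FIRST(β) \ {ε}, and if β is empty or nullable also add FOLLOW(N). Iterate to a fixed point.

T is the start symbol, so $ ∈ FOLLOW(T).
In P → num T T: T is followed by T, add FIRST(T) \ {ε} = { '/', 'e', 'num' }
In P → num T T: T is at the end, add FOLLOW(P)
In T → P T num: T is followed by num, add FIRST(num) \ {ε} = { 'num' }

The FOLLOW sets referred to above (computed the same way, to a fixed point):
  FOLLOW(P) = { '/', 'e', 'num' }

Taking the union: FOLLOW(T) = { $, '/', 'e', 'num' }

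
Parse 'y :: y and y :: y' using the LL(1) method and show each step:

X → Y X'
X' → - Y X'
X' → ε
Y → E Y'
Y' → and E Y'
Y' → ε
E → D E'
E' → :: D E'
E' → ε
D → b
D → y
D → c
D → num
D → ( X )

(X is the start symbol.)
LL(1) parsing maintains a stack (initially the start symbol over $) and the input. At each step: if the stack top is a terminal, match it against the current input token; if it is a non-terminal N, replace it with the RHS of M[N, lookahead] (the unique production whose predict set contains the lookahead).

Stack is shown with the top on the left.

Stack            Input                Action
--------------------------------------------
X $              y :: y and y :: y $  output X → Y X'
Y X' $           y :: y and y :: y $  output Y → E Y'
E Y' X' $        y :: y and y :: y $  output E → D E'
D E' Y' X' $     y :: y and y :: y $  output D → y
y E' Y' X' $     y :: y and y :: y $  match 'y'
E' Y' X' $       :: y and y :: y $    output E' → :: D E'
:: D E' Y' X' $  :: y and y :: y $    match '::'
D E' Y' X' $     y and y :: y $       output D → y
y E' Y' X' $     y and y :: y $       match 'y'
E' Y' X' $       and y :: y $         output E' → ε
Y' X' $          and y :: y $         output Y' → and E Y'
and E Y' X' $    and y :: y $         match 'and'
E Y' X' $        y :: y $             output E → D E'
D E' Y' X' $     y :: y $             output D → y
y E' Y' X' $     y :: y $             match 'y'
E' Y' X' $       :: y $               output E' → :: D E'
:: D E' Y' X' $  :: y $               match '::'
D E' Y' X' $     y $                  output D → y
y E' Y' X' $     y $                  match 'y'
E' Y' X' $       $                    output E' → ε
Y' X' $          $                    output Y' → ε
X' $             $                    output X' → ε
$                $                    accept

The string is accepted.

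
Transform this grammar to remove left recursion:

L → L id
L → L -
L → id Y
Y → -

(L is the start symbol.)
L → id Y L'
L' → id L'
L' → - L'
L' → ε
Y → -

L is directly left-recursive. The standard transformation for
  A → A α₁ | ... | A α_m | β₁ | ... | β_n
is
  A  → β₁ A' | ... | β_n A'
  A' → α₁ A' | ... | α_m A' | ε

L → id Y becomes L → id Y L'
L → L id becomes L' → id L'
L → L - becomes L' → - L'
Add L' → ε

Productions for other non-terminals are unchanged:
  Y → -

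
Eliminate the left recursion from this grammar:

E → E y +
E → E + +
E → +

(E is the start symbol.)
E is directly left-recursive. The standard transformation for
  A → A α₁ | ... | A α_m | β₁ | ... | β_n
is
  A  → β₁ A' | ... | β_n A'
  A' → α₁ A' | ... | α_m A' | ε

E → + becomes E → + E'
E → E y + becomes E' → y + E'
E → E + + becomes E' → + + E'
Add E' → ε

Resulting grammar:
E → + E'
E' → y + E'
E' → + + E'
E' → ε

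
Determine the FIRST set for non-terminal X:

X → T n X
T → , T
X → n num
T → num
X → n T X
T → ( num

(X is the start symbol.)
To compute FIRST(X), examine every production with X on the left-hand side, reading each right-hand side left to right until a non-nullable symbol is reached.

FIRST sets of the other non-terminals involved (by the same procedure, iterated to a fixed point):
  FIRST(T) = { '(', ',', 'num' }

From X → T n X:
  - T is a non-terminal: add FIRST(T) \ {ε} = { '(', ',', 'num' }
    T is not nullable, so stop
From X → n num:
  - n is a terminal: add 'n' and stop
From X → n T X:
  - n is a terminal: add 'n' and stop

Collecting: FIRST(X) = { '(', ',', 'n', 'num' }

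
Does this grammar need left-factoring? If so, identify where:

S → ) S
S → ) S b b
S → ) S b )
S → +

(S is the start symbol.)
Yes, S has productions with common prefix ') S'

Left-factoring is needed when two productions for the same non-terminal
share a common prefix on the right-hand side.

Productions for S:
  S → ) S
  S → ) S b b
  S → ) S b )
  S → +

Found common prefix ') S' in productions for S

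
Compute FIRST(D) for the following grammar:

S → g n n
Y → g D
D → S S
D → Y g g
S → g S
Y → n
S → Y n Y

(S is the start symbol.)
To compute FIRST(D), examine every production with D on the left-hand side, reading each right-hand side left to right until a non-nullable symbol is reached.

FIRST sets of the other non-terminals involved (by the same procedure, iterated to a fixed point):
  FIRST(S) = { 'g', 'n' }
  FIRST(Y) = { 'g', 'n' }

From D → S S:
  - S is a non-terminal: add FIRST(S) \ {ε} = { 'g', 'n' }
    S is not nullable, so stop
From D → Y g g:
  - Y is a non-terminal: add FIRST(Y) \ {ε} = { 'g', 'n' }
    Y is not nullable, so stop

Collecting: FIRST(D) = { 'g', 'n' }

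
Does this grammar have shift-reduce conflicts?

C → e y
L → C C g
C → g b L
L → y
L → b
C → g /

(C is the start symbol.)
No shift-reduce conflicts

Augment with C' → C and build the canonical LR(0) collection (I0 = CLOSURE({[C' → . C]}), then GOTO on every symbol after a dot until no new states appear). It has 13 states:
  I0: { [C → . e y], [C → . g /], [C → . g b L], [C' → . C] }  — shift
  I1: { [C' → C .] }  — accept
  I2: { [C → e . y] }  — shift
  I3: { [C → g . /], [C → g . b L] }  — shift
  I4: { [C → g / .] }  — reduce
  I5: { [C → . e y], [C → . g /], [C → . g b L], [C → g b . L], [L → . C C g], [L → . b], [L → . y] }  — shift
  I6: { [C → . e y], [C → . g /], [C → . g b L], [L → C . C g] }  — shift
  I7: { [C → g b L .] }  — reduce
  I8: { [L → b .] }  — reduce
  I9: { [L → y .] }  — reduce
  I10: { [L → C C . g] }  — shift
  I11: { [L → C C g .] }  — reduce
  I12: { [C → e y .] }  — reduce

No state contains both a complete item and a shift item.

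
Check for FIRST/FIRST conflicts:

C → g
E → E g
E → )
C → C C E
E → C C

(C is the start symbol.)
Yes. C → g / C → C C E on { 'g' }; E → E g / E → ')' on { ')' }; E → E g / E → C C on { 'g' }

A FIRST/FIRST conflict occurs when two productions N → α and N → β for the same non-terminal have FIRST(α) ∩ FIRST(β) ≠ ∅ (with ε ∈ FIRST of a nullable right-hand side, so two nullable alternatives also conflict).

FIRST sets of the non-terminals at (or reachable through a nullable prefix from) the front of some alternative:
  FIRST(C) = { 'g' }
  FIRST(E) = { ')', 'g' }

Productions for C:
  C → g: FIRST = { 'g' }
  C → C C E: FIRST = { 'g' }
Productions for E:
  E → E g: FIRST = { ')', 'g' }
  E → ): FIRST = { ')' }
  E → C C: FIRST = { 'g' }

Conflict for C: C → g and C → C C E
  Overlap: { 'g' }
Conflict for E: E → E g and E → )
  Overlap: { ')' }
Conflict for E: E → E g and E → C C
  Overlap: { 'g' }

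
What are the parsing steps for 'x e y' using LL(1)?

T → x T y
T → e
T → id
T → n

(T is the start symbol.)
LL(1) parsing maintains a stack (initially the start symbol over $) and the input. At each step: if the stack top is a terminal, match it against the current input token; if it is a non-terminal N, replace it with the RHS of M[N, lookahead] (the unique production whose predict set contains the lookahead).

Stack is shown with the top on the left.

Stack    Input    Action
------------------------
T $      x e y $  output T → x T y
x T y $  x e y $  match 'x'
T y $    e y $    output T → e
e y $    e y $    match 'e'
y $      y $      match 'y'
$        $        accept

The string is accepted.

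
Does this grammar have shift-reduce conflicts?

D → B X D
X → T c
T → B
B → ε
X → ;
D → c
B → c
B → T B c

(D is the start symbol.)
A shift-reduce conflict occurs when an LR(0) state has both:
  - a complete (reduce) item [A → α .] (dot at the end), and
  - a shift item [B → β . c γ] (dot before a terminal).

Augment with D' → D and build the canonical LR(0) collection (I0 = CLOSURE({[D' → . D]}), then GOTO on every symbol after a dot until no new states appear). It has 14 states:
  I0: { [B → . T B c], [B → . c], [B → .], [D → . B X D], [D → . c], [D' → . D], [T → . B] }  — shift, reduce
  I1: { [B → . T B c], [B → . c], [B → .], [D → B . X D], [T → . B], [T → B .], [X → . ;], [X → . T c] }  — shift, 2 reduces
  I2: { [D' → D .] }  — accept
  I3: { [B → . T B c], [B → . c], [B → .], [B → T . B c], [T → . B] }  — shift, reduce
  I4: { [B → c .], [D → c .] }  — 2 reduces
  I5: { [B → T B . c], [T → B .] }  — shift, reduce
  I6: { [B → c .] }  — reduce
  I7: { [B → T B c .] }  — reduce
  I8: { [X → ; .] }  — reduce
  I9: { [T → B .] }  — reduce
  I10: { [B → . T B c], [B → . c], [B → .], [B → T . B c], [T → . B], [X → T . c] }  — shift, reduce
  I11: { [B → . T B c], [B → . c], [B → .], [D → . B X D], [D → . c], [D → B X . D], [T → . B] }  — shift, reduce
  I12: { [D → B X D .] }  — reduce
  I13: { [B → c .], [X → T c .] }  — 2 reduces

I0 contains reduce item [B → .] and shift items [B → . c], [D → . c] — shift-reduce conflict.
I1 contains reduce items [B → .], [T → B .] and shift items [B → . c], [X → . ;] — shift-reduce conflict.
I3 contains reduce item [B → .] and shift item [B → . c] — shift-reduce conflict.
I5 contains reduce item [T → B .] and shift item [B → T B . c] — shift-reduce conflict.
I10 contains reduce item [B → .] and shift items [B → . c], [X → T . c] — shift-reduce conflict.
I11 contains reduce item [B → .] and shift items [B → . c], [D → . c] — shift-reduce conflict.

Answer: Yes — I0: [B → .] vs [B → . c]; I1: [B → .] vs [B → . c]; I3: [B → .] vs [B → . c]; I5: [T → B .] vs [B → T B . c]; I10: [B → .] vs [B → . c]; I11: [B → .] vs [B → . c]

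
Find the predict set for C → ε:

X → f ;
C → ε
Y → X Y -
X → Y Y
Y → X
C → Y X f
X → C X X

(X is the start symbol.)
PREDICT(C → ε) = (FIRST(RHS) \ {ε}) ∪ (FOLLOW(C) if ε ∈ FIRST(RHS), i.e. RHS ⇒* ε)
The right-hand side is ε (FIRST(ε) = { ε }), so the predict set is FOLLOW(C) = { 'f' }
PREDICT(C → ε) = { 'f' }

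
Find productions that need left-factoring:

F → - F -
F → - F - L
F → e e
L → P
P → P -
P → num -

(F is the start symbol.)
Yes, F has productions with common prefix '- F -'

Left-factoring is needed when two productions for the same non-terminal
share a common prefix on the right-hand side.

Productions for F:
  F → - F -
  F → - F - L
  F → e e
Productions for P:
  P → P -
  P → num -

Found common prefix '- F -' in productions for F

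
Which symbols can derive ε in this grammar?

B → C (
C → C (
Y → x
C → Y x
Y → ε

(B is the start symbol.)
ε-productions: Y → ε
So Y is immediately nullable.
No further non-terminal can be added: every production for the remaining non-terminals contains a terminal or a non-nullable non-terminal.
Nullable = { 'Y' }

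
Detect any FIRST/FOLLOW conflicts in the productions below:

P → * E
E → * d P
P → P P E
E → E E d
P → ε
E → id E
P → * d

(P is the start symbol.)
Yes. P → '*' E with FOLLOW(P) on { '*' }; P → P P E with FOLLOW(P) on { '*', 'id' }; P → '*' d with FOLLOW(P) on { '*' }

Nullable non-terminals: P.
FIRST sets used below: FIRST(P) = { '*', 'id', ε }, FIRST(E) = { '*', 'id' }

P: nullable alternative(s) P → ε; FOLLOW(P) = { $, '*', 'd', 'id' }
  P → * E: FIRST \ {ε} = { '*' } — overlaps FOLLOW(P) on { '*' }: CONFLICT
  P → P P E: FIRST \ {ε} = { '*', 'id' } — overlaps FOLLOW(P) on { '*', 'id' }: CONFLICT
  P → ε: FIRST \ {ε} = { } — this is the only nullable alternative, skip
  P → * d: FIRST \ {ε} = { '*' } — overlaps FOLLOW(P) on { '*' }: CONFLICT

E has no nullable alternative, so no FIRST/FOLLOW check is needed there.

So the grammar has 3 FIRST/FOLLOW conflicts (marked CONFLICT above).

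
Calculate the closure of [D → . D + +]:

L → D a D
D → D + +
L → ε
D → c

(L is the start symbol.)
{ [D → . D + +], [D → . c] }

Start with: [D → . D + +]
  [D → . D + +] has the dot before D: add [D → . c]
No further items can be added.

CLOSURE = { [D → . D + +], [D → . c] }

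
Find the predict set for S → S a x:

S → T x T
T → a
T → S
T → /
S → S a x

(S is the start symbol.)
PREDICT(S → S a x) = (FIRST(RHS) \ {ε}) ∪ (FOLLOW(S) if ε ∈ FIRST(RHS), i.e. RHS ⇒* ε)
FIRST(S) = { '/', 'a' }
FIRST(S a x) = { '/', 'a' }
ε ∉ FIRST(S a x), so FOLLOW(S) is not added.
PREDICT(S → S a x) = { '/', 'a' }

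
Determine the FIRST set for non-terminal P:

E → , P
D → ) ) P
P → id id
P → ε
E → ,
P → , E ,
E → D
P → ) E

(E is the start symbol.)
{ ')', ',', 'id', ε }

From P → id id:
  - id is a terminal: add 'id' and stop
From P → ε:
  - ε-production, so ε ∈ FIRST(P)
From P → , E ,:
  - ',' is a terminal: add ',' and stop
From P → ) E:
  - ')' is a terminal: add ')' and stop

Collecting: FIRST(P) = { ')', ',', 'id', ε }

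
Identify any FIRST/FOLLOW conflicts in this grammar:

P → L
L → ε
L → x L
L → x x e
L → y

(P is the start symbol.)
Nullable non-terminals: L, P.

L: nullable alternative(s) L → ε; FOLLOW(L) = { $ }
  L → ε: FIRST \ {ε} = { } — this is the only nullable alternative, skip
  L → x L: FIRST \ {ε} = { 'x' } — disjoint from FOLLOW(L)
  L → x x e: FIRST \ {ε} = { 'x' } — disjoint from FOLLOW(L)
  L → y: FIRST \ {ε} = { 'y' } — disjoint from FOLLOW(L)
P has a nullable alternative but only one production, so nothing to check.

No FIRST/FOLLOW conflicts found.

Answer: No FIRST/FOLLOW conflicts.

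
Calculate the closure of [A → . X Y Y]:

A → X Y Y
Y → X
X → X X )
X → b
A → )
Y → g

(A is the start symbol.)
Start with: [A → . X Y Y]
  [A → . X Y Y] has the dot before X: add [X → . X X )], [X → . b]
No further items can be added.

CLOSURE = { [A → . X Y Y], [X → . X X )], [X → . b] }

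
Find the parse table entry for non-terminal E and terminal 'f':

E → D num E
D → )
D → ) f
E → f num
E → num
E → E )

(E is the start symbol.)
To find M[E, 'f'], we find productions for E where 'f' is in the predict set (PREDICT(N → α) = (FIRST(α) \ {ε}) ∪ (FOLLOW(N) if α ⇒* ε)).

Relevant sets:
  FIRST(D) = { ')' }
  FIRST(E) = { ')', 'f', 'num' }

E → D num E: PREDICT = { ')' }
E → f num: PREDICT = { 'f' }
  'f' is in predict set, so this production goes in M[E, 'f']
E → num: PREDICT = { 'num' }
E → E ): PREDICT = { ')', 'f', 'num' }
  'f' is in predict set, so this production goes in M[E, 'f']

M[E, 'f'] = E → f num, E → E )  (a multiply-defined cell — the grammar is not LL(1))

Answer: E → f num, E → E )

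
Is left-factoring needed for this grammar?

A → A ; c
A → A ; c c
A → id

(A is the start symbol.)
Yes, A has productions with common prefix 'A ; c'

Left-factoring is needed when two productions for the same non-terminal
share a common prefix on the right-hand side.

Productions for A:
  A → A ; c
  A → A ; c c
  A → id

Found common prefix 'A ; c' in productions for A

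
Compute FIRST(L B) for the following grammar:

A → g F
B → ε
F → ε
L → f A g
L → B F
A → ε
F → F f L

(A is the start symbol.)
{ 'f', ε }

FIRST sets of the non-terminals involved (from the grammar, by fixed-point iteration):
  FIRST(L) = { 'f', ε }
  FIRST(B) = { ε }

To compute FIRST(L B), process the symbols left to right:
Symbol L is a non-terminal. Add FIRST(L) \ {ε} = { 'f' }
L is nullable (ε ∈ FIRST(L)), continue to the next symbol.
Symbol B is a non-terminal. Add FIRST(B) \ {ε} = { }
B is nullable (ε ∈ FIRST(B)), continue to the next symbol.
All symbols are nullable, so ε is in the result.
FIRST(L B) = { 'f', ε }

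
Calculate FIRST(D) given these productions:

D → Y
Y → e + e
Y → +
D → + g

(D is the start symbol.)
{ '+', 'e' }

FIRST sets of the other non-terminals involved (by the same procedure, iterated to a fixed point):
  FIRST(Y) = { '+', 'e' }

From D → Y:
  - Y is a non-terminal: add FIRST(Y) \ {ε} = { '+', 'e' }
    Y is not nullable, so stop
From D → + g:
  - '+' is a terminal: add '+' and stop

Collecting: FIRST(D) = { '+', 'e' }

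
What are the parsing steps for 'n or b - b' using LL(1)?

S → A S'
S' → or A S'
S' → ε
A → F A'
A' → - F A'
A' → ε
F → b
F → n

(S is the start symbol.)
Stack is shown with the top on the left.

Stack        Input         Action
---------------------------------
S $          n or b - b $  output S → A S'
A S' $       n or b - b $  output A → F A'
F A' S' $    n or b - b $  output F → n
n A' S' $    n or b - b $  match 'n'
A' S' $      or b - b $    output A' → ε
S' $         or b - b $    output S' → or A S'
or A S' $    or b - b $    match 'or'
A S' $       b - b $       output A → F A'
F A' S' $    b - b $       output F → b
b A' S' $    b - b $       match 'b'
A' S' $      - b $         output A' → - F A'
- F A' S' $  - b $         match '-'
F A' S' $    b $           output F → b
b A' S' $    b $           match 'b'
A' S' $      $             output A' → ε
S' $         $             output S' → ε
$            $             accept

The string is accepted.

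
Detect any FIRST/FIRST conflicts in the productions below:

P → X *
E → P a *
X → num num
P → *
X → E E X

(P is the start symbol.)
FIRST sets of the non-terminals at (or reachable through a nullable prefix from) the front of some alternative:
  FIRST(X) = { '*', 'num' }
  FIRST(E) = { '*', 'num' }

Productions for P:
  P → X *: FIRST = { '*', 'num' }
  P → *: FIRST = { '*' }
Productions for X:
  X → num num: FIRST = { 'num' }
  X → E E X: FIRST = { '*', 'num' }
E has only one production, so no FIRST/FIRST conflict is possible there.

Conflict for P: P → X * and P → *
  Overlap: { '*' }
Conflict for X: X → num num and X → E E X
  Overlap: { 'num' }

Answer: Yes. P → X '*' / P → '*' on { '*' }; X → num num / X → E E X on { 'num' }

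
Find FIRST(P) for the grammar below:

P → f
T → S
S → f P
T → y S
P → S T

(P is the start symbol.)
{ 'f' }

FIRST sets of the other non-terminals involved (by the same procedure, iterated to a fixed point):
  FIRST(S) = { 'f' }

From P → f:
  - f is a terminal: add 'f' and stop
From P → S T:
  - S is a non-terminal: add FIRST(S) \ {ε} = { 'f' }
    S is not nullable, so stop

Collecting: FIRST(P) = { 'f' }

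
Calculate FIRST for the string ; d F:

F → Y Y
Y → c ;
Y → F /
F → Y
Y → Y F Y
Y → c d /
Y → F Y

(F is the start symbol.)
{ ';' }

To compute FIRST(; d F), process the symbols left to right:
Symbol ; is a terminal. Add ';' and stop.
FIRST(; d F) = { ';' }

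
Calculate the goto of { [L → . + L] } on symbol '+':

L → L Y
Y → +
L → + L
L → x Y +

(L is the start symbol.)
GOTO(I, '+') = CLOSURE({ [A → αX.β] : [A → α.Xβ] ∈ I, X = '+' })

Items with dot before '+', with the dot advanced:
  [L → . + L] → [L → + . L]
Closure of the advanced items:
  [L → + . L] has the dot before L: add [L → . L Y], [L → . + L], [L → . x Y +]

GOTO = { [L → + . L], [L → . + L], [L → . L Y], [L → . x Y +] }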